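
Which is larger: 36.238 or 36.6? 36.6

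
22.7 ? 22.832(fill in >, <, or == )<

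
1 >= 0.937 True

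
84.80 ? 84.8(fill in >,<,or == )==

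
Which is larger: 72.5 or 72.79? 72.79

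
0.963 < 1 True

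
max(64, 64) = 64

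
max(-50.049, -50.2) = -50.049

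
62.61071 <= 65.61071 True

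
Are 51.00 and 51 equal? Yes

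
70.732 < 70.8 True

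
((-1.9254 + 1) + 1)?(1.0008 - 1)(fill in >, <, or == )>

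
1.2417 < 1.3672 True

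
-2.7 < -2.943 False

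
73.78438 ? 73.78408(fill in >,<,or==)>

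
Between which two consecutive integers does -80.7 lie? -81 and -80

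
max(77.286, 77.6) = 77.6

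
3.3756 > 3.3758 False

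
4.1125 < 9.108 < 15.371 True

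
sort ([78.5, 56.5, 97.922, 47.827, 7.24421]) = [7.24421, 47.827, 56.5, 78.5, 97.922]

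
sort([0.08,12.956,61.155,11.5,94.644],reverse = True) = [94.644,61.155,12.956,11.5,0.08]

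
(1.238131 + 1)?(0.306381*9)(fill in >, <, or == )<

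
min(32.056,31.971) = 31.971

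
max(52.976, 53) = 53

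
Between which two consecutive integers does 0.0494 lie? 0 and 1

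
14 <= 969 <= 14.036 False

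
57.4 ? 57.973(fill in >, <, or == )<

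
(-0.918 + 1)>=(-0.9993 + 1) True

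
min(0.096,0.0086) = 0.0086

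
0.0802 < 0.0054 False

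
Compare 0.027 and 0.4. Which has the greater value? 0.4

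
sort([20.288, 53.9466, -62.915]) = [-62.915, 20.288, 53.9466]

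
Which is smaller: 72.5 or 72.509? 72.5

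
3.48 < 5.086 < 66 True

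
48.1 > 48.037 True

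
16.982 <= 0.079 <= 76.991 False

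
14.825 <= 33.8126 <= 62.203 True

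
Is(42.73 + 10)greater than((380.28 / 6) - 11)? Yes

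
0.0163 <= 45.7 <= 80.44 True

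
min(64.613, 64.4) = 64.4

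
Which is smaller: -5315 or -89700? -89700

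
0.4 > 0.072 True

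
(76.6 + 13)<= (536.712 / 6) False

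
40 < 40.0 False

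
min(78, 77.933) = 77.933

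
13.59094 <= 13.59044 False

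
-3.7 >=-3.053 False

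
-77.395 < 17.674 True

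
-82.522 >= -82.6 True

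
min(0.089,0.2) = 0.089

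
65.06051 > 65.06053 False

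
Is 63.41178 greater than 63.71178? No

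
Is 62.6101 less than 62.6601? Yes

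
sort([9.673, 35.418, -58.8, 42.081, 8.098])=[-58.8, 8.098, 9.673, 35.418, 42.081]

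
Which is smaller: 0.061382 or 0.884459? 0.061382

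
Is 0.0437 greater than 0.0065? Yes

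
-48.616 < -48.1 True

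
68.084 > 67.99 True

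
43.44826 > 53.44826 False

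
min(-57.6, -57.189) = -57.6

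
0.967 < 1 True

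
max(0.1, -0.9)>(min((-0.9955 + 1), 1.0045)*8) True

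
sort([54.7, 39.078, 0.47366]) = [0.47366, 39.078, 54.7]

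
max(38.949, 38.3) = 38.949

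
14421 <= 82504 True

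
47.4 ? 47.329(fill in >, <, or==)>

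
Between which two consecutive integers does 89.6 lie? 89 and 90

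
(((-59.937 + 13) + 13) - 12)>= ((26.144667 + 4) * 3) False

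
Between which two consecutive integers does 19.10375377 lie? 19 and 20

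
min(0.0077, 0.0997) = 0.0077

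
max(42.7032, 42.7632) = 42.7632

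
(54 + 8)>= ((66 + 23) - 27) True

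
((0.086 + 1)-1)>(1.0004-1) True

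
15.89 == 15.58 False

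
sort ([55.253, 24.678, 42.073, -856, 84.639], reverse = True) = [84.639, 55.253, 42.073, 24.678, -856]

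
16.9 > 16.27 True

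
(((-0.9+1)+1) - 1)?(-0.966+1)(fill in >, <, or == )>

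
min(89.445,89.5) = 89.445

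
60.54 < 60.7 True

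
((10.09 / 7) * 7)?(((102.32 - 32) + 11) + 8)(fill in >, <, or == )<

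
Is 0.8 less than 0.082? No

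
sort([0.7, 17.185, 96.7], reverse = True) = [96.7, 17.185, 0.7]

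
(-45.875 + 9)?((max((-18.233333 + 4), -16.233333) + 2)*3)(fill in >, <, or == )<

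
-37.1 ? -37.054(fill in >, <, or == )<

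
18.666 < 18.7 True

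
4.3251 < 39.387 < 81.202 True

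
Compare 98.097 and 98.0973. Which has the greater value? 98.0973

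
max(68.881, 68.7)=68.881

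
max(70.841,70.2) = 70.841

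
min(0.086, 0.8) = 0.086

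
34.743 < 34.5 False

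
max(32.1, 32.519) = 32.519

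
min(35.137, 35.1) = 35.1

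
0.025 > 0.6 False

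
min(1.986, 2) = 1.986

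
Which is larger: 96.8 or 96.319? 96.8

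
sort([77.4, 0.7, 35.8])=[0.7, 35.8, 77.4]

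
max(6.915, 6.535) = 6.915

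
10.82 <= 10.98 True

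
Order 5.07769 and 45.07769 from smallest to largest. 5.07769, 45.07769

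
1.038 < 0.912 False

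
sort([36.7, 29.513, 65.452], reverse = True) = [65.452, 36.7, 29.513]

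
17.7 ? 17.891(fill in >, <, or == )<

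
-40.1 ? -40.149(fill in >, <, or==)>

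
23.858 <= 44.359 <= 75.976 True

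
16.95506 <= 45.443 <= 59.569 True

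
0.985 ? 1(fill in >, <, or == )<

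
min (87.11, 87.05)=87.05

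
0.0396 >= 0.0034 True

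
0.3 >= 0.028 True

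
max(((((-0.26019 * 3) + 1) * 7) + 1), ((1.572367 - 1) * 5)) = 2.861835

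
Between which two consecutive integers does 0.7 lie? 0 and 1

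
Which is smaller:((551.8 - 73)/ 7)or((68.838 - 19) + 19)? ((551.8 - 73)/ 7)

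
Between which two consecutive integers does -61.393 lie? -62 and -61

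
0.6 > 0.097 True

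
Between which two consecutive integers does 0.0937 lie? 0 and 1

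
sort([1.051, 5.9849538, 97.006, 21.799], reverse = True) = [97.006, 21.799, 5.9849538, 1.051]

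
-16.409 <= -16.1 True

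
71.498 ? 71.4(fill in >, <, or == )>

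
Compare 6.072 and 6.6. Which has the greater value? 6.6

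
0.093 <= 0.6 True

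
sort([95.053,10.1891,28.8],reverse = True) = [95.053,28.8,10.1891]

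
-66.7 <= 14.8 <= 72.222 True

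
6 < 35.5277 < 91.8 True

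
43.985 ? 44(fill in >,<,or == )<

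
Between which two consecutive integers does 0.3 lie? 0 and 1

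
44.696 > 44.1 True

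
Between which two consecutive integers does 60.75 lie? 60 and 61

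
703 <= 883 True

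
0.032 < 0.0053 False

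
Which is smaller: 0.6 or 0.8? 0.6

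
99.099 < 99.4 True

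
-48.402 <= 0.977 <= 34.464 True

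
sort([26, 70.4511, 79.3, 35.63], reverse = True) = [79.3, 70.4511, 35.63, 26]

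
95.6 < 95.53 False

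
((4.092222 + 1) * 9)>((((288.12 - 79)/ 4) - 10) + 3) True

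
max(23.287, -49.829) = 23.287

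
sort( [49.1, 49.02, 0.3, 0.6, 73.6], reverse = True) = [73.6, 49.1, 49.02, 0.6, 0.3]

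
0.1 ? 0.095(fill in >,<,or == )>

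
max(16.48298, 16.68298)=16.68298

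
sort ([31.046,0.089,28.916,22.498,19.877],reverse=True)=[31.046,28.916,22.498,19.877,0.089]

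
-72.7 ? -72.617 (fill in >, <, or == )<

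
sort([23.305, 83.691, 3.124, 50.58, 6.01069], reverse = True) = [83.691, 50.58, 23.305, 6.01069, 3.124]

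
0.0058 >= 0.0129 False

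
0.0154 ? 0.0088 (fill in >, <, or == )>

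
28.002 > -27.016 True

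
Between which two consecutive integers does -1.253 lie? -2 and -1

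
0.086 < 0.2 True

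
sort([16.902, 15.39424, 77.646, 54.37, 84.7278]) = [15.39424, 16.902, 54.37, 77.646, 84.7278]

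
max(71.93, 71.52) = 71.93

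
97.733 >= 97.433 True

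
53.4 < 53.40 False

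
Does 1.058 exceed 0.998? Yes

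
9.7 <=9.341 False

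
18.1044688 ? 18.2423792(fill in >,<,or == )<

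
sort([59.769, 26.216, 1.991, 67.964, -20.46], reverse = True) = [67.964, 59.769, 26.216, 1.991, -20.46]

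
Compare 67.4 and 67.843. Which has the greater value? 67.843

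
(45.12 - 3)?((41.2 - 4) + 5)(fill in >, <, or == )<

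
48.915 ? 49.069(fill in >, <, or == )<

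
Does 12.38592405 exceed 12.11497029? Yes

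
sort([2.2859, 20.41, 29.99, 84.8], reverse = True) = [84.8, 29.99, 20.41, 2.2859]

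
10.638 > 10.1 True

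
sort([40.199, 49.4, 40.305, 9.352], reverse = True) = [49.4, 40.305, 40.199, 9.352]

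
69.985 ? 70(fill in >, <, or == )<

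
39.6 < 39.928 True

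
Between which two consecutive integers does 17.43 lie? 17 and 18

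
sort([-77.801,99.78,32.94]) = [-77.801,32.94,99.78]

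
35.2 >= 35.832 False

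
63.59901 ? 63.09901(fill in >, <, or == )>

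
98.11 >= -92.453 True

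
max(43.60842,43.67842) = 43.67842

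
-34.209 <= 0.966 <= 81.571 True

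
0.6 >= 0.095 True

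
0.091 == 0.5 False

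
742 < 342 False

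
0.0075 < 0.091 True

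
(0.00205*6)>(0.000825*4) True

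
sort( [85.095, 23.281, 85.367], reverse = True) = [85.367, 85.095, 23.281]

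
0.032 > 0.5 False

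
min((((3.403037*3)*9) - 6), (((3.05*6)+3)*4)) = 85.2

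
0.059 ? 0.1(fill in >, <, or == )<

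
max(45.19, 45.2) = 45.2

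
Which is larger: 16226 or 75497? 75497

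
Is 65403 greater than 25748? Yes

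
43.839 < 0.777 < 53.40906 False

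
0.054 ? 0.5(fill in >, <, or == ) <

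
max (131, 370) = 370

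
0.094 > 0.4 False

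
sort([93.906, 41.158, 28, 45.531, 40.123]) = [28, 40.123, 41.158, 45.531, 93.906]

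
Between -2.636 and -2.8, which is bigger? -2.636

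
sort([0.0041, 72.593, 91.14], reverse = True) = [91.14, 72.593, 0.0041]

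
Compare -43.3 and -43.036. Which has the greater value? -43.036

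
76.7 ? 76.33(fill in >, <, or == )>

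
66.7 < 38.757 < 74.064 False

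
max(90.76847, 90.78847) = 90.78847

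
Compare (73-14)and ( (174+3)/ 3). They are equal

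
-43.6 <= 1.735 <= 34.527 True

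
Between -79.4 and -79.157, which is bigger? -79.157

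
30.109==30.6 False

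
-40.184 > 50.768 False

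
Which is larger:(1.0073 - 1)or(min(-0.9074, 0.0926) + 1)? (min(-0.9074, 0.0926) + 1)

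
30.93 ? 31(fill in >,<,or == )<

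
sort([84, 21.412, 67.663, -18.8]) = [-18.8, 21.412, 67.663, 84]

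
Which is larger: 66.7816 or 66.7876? 66.7876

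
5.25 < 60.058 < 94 True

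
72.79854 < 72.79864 True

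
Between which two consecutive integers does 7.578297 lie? 7 and 8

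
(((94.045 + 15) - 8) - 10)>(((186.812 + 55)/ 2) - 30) True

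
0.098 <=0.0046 False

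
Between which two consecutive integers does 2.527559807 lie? 2 and 3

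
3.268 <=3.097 False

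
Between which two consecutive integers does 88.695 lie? 88 and 89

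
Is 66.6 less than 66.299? No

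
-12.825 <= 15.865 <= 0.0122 False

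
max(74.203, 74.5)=74.5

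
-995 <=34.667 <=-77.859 False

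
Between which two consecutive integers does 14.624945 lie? 14 and 15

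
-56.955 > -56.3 False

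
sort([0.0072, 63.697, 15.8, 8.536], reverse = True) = [63.697, 15.8, 8.536, 0.0072]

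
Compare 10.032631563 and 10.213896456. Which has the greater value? 10.213896456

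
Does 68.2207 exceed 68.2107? Yes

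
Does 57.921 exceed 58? No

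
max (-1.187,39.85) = 39.85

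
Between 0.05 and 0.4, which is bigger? 0.4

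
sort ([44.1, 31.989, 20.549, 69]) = [20.549, 31.989, 44.1, 69]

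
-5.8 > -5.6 False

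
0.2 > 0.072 True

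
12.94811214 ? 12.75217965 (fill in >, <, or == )>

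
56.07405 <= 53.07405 False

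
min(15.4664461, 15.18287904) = 15.18287904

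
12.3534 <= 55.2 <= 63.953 True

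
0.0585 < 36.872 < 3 False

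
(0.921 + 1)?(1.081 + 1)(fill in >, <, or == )<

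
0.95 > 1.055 False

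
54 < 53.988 False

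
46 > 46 False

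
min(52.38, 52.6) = 52.38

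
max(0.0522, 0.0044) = 0.0522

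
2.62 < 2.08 False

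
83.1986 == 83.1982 False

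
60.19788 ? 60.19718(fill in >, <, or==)>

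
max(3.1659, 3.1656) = 3.1659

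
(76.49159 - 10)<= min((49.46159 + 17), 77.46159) False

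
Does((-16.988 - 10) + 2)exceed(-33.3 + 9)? No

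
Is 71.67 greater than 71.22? Yes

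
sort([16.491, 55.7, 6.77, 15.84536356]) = [6.77, 15.84536356, 16.491, 55.7]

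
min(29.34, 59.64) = 29.34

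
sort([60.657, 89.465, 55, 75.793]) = [55, 60.657, 75.793, 89.465]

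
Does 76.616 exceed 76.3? Yes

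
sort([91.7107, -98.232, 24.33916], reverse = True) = [91.7107, 24.33916, -98.232]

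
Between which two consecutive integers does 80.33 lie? 80 and 81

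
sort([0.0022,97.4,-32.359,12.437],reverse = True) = [97.4,12.437,0.0022,-32.359]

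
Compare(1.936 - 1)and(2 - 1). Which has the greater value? (2 - 1)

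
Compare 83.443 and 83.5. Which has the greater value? 83.5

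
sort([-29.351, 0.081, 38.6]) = [-29.351, 0.081, 38.6]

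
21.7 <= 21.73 True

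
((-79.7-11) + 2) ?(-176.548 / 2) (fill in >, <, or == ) <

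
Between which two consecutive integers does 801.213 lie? 801 and 802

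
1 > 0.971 True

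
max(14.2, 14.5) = 14.5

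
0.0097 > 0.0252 False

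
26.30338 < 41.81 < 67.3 True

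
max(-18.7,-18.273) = -18.273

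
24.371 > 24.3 True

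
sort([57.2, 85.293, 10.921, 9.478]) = [9.478, 10.921, 57.2, 85.293]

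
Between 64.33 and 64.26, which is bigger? 64.33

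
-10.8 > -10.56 False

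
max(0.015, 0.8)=0.8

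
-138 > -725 True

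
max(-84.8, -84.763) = -84.763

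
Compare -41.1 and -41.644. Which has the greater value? -41.1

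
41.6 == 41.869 False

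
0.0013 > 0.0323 False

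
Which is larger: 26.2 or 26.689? 26.689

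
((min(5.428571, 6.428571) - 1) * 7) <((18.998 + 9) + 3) False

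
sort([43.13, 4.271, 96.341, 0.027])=[0.027, 4.271, 43.13, 96.341]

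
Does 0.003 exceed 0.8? No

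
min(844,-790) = -790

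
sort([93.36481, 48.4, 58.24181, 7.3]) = [7.3, 48.4, 58.24181, 93.36481]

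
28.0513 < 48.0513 True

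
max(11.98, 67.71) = 67.71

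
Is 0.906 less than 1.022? Yes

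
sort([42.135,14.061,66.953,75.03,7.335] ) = [7.335,14.061,42.135,66.953,75.03]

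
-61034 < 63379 True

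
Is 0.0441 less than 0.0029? No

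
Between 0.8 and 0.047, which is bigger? 0.8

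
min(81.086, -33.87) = -33.87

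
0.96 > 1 False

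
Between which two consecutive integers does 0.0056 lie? 0 and 1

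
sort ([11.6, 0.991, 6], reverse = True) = [11.6, 6, 0.991]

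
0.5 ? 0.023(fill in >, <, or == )>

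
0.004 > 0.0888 False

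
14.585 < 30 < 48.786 True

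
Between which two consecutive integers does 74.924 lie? 74 and 75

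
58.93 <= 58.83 False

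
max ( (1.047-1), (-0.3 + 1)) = 0.7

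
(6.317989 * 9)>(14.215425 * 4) True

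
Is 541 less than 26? No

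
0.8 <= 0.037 False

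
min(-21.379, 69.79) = -21.379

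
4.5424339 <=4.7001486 True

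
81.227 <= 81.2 False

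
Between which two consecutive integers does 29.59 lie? 29 and 30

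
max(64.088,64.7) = 64.7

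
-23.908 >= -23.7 False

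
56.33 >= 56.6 False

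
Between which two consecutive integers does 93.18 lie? 93 and 94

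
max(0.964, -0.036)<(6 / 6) True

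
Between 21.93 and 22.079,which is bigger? 22.079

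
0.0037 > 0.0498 False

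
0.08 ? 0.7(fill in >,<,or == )<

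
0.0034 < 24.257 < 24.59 True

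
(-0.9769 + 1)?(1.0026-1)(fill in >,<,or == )>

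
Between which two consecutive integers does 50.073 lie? 50 and 51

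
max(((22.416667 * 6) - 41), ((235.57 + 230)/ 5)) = 93.500002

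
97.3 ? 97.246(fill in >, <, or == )>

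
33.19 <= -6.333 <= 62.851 False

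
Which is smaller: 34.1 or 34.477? 34.1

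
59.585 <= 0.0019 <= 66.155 False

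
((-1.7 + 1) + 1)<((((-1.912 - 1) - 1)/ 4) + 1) False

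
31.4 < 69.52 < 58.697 False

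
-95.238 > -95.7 True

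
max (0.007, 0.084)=0.084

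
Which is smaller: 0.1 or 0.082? 0.082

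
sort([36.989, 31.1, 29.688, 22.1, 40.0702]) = [22.1, 29.688, 31.1, 36.989, 40.0702]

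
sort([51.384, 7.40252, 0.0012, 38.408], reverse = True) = [51.384, 38.408, 7.40252, 0.0012]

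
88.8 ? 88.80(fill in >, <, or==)==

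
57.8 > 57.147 True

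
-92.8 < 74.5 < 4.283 False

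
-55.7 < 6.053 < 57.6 True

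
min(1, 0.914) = 0.914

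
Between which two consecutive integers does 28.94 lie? 28 and 29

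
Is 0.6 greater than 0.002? Yes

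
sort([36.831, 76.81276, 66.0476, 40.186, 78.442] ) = [36.831, 40.186, 66.0476, 76.81276, 78.442]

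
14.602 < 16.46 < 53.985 True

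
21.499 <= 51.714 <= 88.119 True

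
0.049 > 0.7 False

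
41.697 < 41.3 False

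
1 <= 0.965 False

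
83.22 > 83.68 False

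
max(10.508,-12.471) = 10.508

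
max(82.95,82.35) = 82.95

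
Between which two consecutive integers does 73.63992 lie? 73 and 74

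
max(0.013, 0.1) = 0.1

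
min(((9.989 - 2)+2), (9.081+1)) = 9.989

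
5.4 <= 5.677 True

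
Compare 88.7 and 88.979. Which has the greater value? 88.979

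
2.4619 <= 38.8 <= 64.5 True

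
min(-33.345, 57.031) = -33.345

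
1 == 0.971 False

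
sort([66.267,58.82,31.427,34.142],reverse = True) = [66.267,58.82,34.142,31.427]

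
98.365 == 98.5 False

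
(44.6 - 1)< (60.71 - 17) True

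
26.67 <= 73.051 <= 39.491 False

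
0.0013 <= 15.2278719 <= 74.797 True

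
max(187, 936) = 936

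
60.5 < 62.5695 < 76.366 True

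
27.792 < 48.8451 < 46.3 False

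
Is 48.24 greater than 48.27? No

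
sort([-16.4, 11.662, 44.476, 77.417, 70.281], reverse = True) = [77.417, 70.281, 44.476, 11.662, -16.4]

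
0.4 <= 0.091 False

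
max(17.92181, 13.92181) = 17.92181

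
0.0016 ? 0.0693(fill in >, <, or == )<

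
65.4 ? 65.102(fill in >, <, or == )>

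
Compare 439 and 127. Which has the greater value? 439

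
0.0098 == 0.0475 False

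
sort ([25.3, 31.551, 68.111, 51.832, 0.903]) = [0.903, 25.3, 31.551, 51.832, 68.111]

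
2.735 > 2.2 True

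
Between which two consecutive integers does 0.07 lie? 0 and 1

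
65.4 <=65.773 True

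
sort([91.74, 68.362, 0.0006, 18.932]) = [0.0006, 18.932, 68.362, 91.74]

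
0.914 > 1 False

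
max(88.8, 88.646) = 88.8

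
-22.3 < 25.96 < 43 True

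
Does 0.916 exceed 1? No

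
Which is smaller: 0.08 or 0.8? 0.08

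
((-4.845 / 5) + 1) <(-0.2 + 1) True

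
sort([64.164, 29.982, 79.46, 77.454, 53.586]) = [29.982, 53.586, 64.164, 77.454, 79.46]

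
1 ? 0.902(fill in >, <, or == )>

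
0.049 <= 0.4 True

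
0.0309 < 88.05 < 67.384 False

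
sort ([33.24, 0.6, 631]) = [0.6, 33.24, 631]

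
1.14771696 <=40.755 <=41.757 True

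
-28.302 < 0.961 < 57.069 True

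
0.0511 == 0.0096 False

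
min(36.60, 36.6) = 36.60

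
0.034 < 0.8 True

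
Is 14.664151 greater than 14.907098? No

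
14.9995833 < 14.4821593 False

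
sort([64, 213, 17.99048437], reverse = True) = [213, 64, 17.99048437]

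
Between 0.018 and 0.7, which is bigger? 0.7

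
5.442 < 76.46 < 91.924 True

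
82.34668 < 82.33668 False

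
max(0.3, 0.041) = 0.3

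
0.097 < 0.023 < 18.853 False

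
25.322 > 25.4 False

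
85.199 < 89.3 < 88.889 False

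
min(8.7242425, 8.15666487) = 8.15666487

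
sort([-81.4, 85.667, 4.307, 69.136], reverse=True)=[85.667, 69.136, 4.307, -81.4]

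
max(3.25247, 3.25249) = 3.25249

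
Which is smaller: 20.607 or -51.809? -51.809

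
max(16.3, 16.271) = 16.3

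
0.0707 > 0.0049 True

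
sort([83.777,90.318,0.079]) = [0.079,83.777,90.318]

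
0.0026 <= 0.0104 True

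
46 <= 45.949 False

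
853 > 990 False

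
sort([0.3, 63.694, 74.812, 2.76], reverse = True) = [74.812, 63.694, 2.76, 0.3]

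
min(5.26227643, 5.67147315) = 5.26227643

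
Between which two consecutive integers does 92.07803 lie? 92 and 93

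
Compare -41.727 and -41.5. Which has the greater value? -41.5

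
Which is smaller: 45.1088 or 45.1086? 45.1086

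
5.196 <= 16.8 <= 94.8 True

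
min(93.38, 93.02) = 93.02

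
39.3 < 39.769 True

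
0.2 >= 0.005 True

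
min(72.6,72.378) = 72.378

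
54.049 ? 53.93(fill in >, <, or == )>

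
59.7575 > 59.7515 True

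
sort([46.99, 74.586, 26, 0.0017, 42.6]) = [0.0017, 26, 42.6, 46.99, 74.586]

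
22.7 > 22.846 False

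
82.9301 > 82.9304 False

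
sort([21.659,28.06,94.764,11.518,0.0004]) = [0.0004,11.518,21.659,28.06,94.764]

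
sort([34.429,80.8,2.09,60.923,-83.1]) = [-83.1,2.09,34.429,60.923,80.8]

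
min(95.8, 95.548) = 95.548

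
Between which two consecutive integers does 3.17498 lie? 3 and 4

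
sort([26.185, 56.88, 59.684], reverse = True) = [59.684, 56.88, 26.185]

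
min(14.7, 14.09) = 14.09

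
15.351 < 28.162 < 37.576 True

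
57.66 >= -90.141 True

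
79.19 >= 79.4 False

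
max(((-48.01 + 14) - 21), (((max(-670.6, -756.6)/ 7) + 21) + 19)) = -55.01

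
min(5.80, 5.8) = 5.80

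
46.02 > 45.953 True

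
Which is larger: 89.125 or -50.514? 89.125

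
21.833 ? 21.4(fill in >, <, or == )>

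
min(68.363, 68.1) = 68.1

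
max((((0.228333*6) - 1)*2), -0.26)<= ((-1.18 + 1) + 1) True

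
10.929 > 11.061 False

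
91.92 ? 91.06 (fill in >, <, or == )>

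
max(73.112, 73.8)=73.8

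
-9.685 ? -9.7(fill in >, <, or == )>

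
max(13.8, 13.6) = 13.8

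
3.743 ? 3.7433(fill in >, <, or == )<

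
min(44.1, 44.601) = 44.1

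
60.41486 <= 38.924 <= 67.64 False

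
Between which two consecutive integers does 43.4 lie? 43 and 44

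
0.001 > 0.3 False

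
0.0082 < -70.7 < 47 False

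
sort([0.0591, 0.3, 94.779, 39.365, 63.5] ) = [0.0591, 0.3, 39.365, 63.5, 94.779]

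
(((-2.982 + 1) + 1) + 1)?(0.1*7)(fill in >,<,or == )<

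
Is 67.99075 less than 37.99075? No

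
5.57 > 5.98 False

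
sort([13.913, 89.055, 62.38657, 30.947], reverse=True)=[89.055, 62.38657, 30.947, 13.913]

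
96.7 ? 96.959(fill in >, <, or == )<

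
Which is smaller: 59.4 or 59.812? 59.4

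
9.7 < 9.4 False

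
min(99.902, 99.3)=99.3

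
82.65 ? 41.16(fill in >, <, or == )>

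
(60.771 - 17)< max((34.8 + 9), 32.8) True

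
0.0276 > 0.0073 True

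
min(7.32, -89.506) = -89.506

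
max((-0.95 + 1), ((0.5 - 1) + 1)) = 0.5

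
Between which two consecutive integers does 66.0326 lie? 66 and 67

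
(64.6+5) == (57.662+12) False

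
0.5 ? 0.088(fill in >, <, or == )>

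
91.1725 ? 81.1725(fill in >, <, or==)>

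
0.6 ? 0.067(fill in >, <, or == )>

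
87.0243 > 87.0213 True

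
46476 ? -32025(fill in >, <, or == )>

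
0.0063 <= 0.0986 True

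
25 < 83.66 True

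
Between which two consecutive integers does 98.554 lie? 98 and 99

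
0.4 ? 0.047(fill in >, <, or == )>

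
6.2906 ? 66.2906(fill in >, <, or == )<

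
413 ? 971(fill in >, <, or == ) <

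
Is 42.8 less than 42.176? No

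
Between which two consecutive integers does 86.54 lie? 86 and 87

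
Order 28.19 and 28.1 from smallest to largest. 28.1, 28.19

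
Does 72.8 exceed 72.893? No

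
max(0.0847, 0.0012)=0.0847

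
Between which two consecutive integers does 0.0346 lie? 0 and 1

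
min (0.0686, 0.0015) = 0.0015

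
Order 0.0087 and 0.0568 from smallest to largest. 0.0087,0.0568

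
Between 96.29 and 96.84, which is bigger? 96.84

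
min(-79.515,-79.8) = -79.8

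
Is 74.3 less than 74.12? No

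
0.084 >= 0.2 False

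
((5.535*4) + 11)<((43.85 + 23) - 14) True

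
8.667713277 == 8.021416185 False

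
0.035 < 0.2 True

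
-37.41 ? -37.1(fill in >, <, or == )<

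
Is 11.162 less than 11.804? Yes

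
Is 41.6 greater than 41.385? Yes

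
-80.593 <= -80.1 True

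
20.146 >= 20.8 False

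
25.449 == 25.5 False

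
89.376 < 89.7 True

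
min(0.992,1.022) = 0.992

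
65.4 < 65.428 True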